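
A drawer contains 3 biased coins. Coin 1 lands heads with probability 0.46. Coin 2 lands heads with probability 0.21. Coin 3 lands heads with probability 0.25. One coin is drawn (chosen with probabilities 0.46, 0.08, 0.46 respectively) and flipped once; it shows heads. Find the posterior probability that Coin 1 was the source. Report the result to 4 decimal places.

P(heads|C1) = 0.46; P(heads|C2) = 0.21; P(heads|C3) = 0.25.
Prior × likelihood for each source: 0.46·0.46=0.2116, 0.08·0.21=0.01680, 0.46·0.25=0.1150. Summing gives P(heads) = 0.34340.
P(Coin 1 | heads) = 0.2116 / 0.34340 = 0.6162.

Posterior probability ≈ 0.6162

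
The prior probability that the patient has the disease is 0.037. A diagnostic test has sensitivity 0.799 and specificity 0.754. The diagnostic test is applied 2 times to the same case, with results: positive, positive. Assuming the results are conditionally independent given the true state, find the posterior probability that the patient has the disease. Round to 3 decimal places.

Posterior P(H) ≈ 0.288

Let H be the event that the patient has the disease; start with P(H) = 0.037. P('positive'|H) = 0.799, P('positive'|¬H) = 0.246.
Update on result 1 ('positive'): P(H) ← 0.799·0.0370 / (0.799·0.0370 + 0.246·0.9630) = 0.029563/0.26646 = 0.1109.
Update on result 2 ('positive'): P(H) ← 0.799·0.1109 / (0.799·0.1109 + 0.246·0.8891) = 0.088647/0.30735 = 0.2884.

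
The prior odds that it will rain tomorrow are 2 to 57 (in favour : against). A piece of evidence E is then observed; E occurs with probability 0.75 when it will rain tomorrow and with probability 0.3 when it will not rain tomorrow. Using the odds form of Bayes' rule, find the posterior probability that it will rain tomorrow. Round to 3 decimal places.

Posterior probability ≈ 0.081

Prior odds = 2/57 = 0.035088. In log-odds, ln(0.035088) = -3.3499.
Add log likelihood ratio: ln(2.5000) = 0.91629.
Posterior log-odds = -2.4336, so posterior odds = exp(-2.4336) = 0.087719. Converting, P(H|E) = 0.087719/1.0877 = 0.081.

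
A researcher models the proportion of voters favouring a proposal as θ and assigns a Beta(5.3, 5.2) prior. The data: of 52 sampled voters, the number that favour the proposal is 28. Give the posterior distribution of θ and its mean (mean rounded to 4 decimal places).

Observing 28 successes and 24 failures updates Beta(5.3, 5.2) by adding the success and failure counts to the two shape parameters: α = 5.3+28 = 33.3, β = 5.2+24 = 29.2.
Posterior mean = α/(α+β) = 33.3/62.5 = 0.5328.

Posterior: Beta(33.3, 29.2); mean ≈ 0.5328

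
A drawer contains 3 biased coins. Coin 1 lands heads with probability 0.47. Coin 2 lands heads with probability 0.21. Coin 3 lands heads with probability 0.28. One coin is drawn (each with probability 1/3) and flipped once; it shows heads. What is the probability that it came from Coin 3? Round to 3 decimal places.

Posterior probability ≈ 0.292

Tabulate prior·likelihood by source: [1] prior 0.333333, lik 0.47, product 0.1567; [2] prior 0.333333, lik 0.21, product 0.07000; [3] prior 0.333333, lik 0.28, product 0.09333.
Normalizing constant = 0.32000; the posterior for Coin 3 is its product over the sum, 0.09333/0.32000 = 0.292.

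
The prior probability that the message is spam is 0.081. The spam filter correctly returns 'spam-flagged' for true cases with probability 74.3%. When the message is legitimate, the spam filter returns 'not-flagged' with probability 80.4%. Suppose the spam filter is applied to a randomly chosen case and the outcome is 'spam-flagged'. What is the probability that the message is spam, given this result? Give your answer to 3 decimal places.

Write H for 'the message is spam'. Prior odds H:¬H = 0.081/0.919 = 0.088139. For the 'spam-flagged' outcome, the likelihood ratio is 0.743/0.196 = 3.7908.
Posterior odds = 0.088139 × 3.7908 = 0.33412, so P(H|E) = 0.33412/(1+0.33412) = 0.250.

P(H | E) ≈ 0.250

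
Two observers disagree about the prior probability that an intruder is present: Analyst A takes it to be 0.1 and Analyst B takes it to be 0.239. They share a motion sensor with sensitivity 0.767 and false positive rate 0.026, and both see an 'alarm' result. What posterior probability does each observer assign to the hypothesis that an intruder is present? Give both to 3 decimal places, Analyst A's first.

The likelihood ratio for an 'alarm' result is 0.767/0.026 = 29.500.
Analyst A: prior odds 0.1/0.9 = 0.11111; posterior odds 3.2778; posterior probability 0.766.
Analyst B: prior odds 0.239/0.761 = 0.31406; posterior odds 9.2648; posterior probability 0.903.

Analyst A: 0.766; Analyst B: 0.903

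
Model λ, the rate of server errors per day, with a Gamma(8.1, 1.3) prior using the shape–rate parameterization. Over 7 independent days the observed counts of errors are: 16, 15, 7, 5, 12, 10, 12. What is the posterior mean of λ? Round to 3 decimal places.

The Poisson likelihood adds the total count to the shape and the number of exposure periods to the rate. Here ∑xᵢ = 77 and n = 7, so shape 8.1→85.1 and rate 1.3→8.3.
E[λ | data] = 85.1/8.3 = 10.253.

Posterior mean ≈ 10.253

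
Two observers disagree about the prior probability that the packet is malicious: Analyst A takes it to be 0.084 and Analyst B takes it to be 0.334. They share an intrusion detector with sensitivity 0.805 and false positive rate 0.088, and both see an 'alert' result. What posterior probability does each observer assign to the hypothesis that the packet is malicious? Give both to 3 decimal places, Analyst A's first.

Analyst A: 0.456; Analyst B: 0.821

P('+'|H) = 0.805, P('+'|¬H) = 0.088.
Analyst A: numerator 0.805·0.084 = 0.067620; evidence = 0.067620+0.088·0.916 = 0.14823; posterior = 0.456.
Analyst B: numerator 0.805·0.334 = 0.26887; evidence = 0.26887+0.088·0.666 = 0.32748; posterior = 0.821.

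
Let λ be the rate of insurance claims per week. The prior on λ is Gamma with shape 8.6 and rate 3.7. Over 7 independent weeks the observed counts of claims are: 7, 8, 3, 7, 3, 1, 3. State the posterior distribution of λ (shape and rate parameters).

The Poisson likelihood adds the total count to the shape and the number of exposure periods to the rate. Here ∑xᵢ = 32 and n = 7, so shape 8.6→40.6 and rate 3.7→10.7.

Posterior: Gamma(shape=40.6, rate=10.7)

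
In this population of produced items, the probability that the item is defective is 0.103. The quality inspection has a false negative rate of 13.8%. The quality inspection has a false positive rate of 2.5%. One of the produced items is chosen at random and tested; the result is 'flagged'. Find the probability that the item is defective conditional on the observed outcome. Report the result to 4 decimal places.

Let H be the event that the item is defective. P(H) = 0.103, so P(¬H) = 0.897. With E the 'flagged' result, P(E|H) = 0.862 and P(E|¬H) = 0.025.
P(E) = 0.862·0.103 + 0.025·0.897 = 0.088786 + 0.022425 = 0.11121.
By Bayes' theorem, P(H|E) = 0.088786 / 0.11121 = 0.7984.

P(H | E) ≈ 0.7984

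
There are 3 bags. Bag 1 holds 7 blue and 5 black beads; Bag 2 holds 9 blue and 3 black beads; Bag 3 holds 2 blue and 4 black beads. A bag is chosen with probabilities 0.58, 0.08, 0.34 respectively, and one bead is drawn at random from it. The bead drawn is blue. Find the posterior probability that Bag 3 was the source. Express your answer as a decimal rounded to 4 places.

Posterior probability ≈ 0.2215

P(blue|Bag 1) = 0.5833; P(blue|Bag 2) = 0.75; P(blue|Bag 3) = 0.3333.
Prior × likelihood for each source: 0.58·0.5833=0.3383, 0.08·0.75=0.06000, 0.34·0.3333=0.1133. Summing gives P(blue) = 0.51167.
P(Bag 3 | blue) = 0.1133 / 0.51167 = 0.2215.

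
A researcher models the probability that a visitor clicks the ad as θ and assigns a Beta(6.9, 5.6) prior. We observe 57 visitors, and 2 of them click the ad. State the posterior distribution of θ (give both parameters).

Posterior: Beta(8.9, 60.6)

Observing 2 successes and 55 failures updates Beta(6.9, 5.6) by adding the success and failure counts to the two shape parameters: α = 6.9+2 = 8.9, β = 5.6+55 = 60.6.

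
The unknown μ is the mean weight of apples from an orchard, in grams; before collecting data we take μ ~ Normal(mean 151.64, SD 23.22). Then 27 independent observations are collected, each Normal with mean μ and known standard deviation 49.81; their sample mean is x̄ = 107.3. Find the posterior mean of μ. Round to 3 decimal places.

Posterior mean ≈ 113.756

Prior precision 1/τ₀² = 1/23.22² = 0.00185471; data precision n/σ² = 27/49.81² = 0.0108826.
Posterior precision = 0.00185471 + 0.0108826 = 0.0127373.
Posterior mean = (0.00185471·151.64 + 0.0108826·107.3) / 0.0127373 = 113.756.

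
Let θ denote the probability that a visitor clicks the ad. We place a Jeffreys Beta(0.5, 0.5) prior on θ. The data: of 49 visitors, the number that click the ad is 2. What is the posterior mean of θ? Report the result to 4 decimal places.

The binomial likelihood is conjugate to the Beta prior: with 2 successes and 47 failures, the posterior is Beta(0.5+2, 0.5+47) = Beta(2.5, 47.5).
E[θ | data] = 2.5/(2.5+47.5) = 0.0500.

Posterior mean ≈ 0.0500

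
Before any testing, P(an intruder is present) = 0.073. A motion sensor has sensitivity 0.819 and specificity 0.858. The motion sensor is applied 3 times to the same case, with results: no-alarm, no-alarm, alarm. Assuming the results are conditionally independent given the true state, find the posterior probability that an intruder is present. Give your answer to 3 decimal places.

Posterior P(H) ≈ 0.020

With H the event that an intruder is present, the joint likelihood of the observed sequence is P(data|H) = 0.181·0.181·0.819 = 0.026831 and P(data|¬H) = 0.858·0.858·0.142 = 0.10454.
Bayes: P(H|data) = 0.073·0.026831 / (0.073·0.026831 + 0.927·0.10454) = 0.0019587/0.098863 = 0.0198.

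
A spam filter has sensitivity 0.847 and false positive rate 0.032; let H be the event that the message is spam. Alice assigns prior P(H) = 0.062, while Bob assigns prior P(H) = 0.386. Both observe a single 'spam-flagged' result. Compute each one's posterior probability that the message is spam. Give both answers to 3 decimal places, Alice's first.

The likelihood ratio for a 'spam-flagged' result is 0.847/0.032 = 26.469.
Alice: prior odds 0.062/0.938 = 0.066098; posterior odds 1.7495; posterior probability 0.636.
Bob: prior odds 0.386/0.614 = 0.62866; posterior odds 16.640; posterior probability 0.943.

Alice: 0.636; Bob: 0.943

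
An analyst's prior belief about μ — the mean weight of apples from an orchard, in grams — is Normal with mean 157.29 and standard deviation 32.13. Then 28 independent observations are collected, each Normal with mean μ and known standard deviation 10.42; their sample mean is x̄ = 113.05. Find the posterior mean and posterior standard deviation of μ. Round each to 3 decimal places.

Prior precision 1/τ₀² = 1/32.13² = 0.00096868; data precision n/σ² = 28/10.42² = 0.257883.
Posterior precision = 0.00096868 + 0.257883 = 0.258852, giving posterior SD = 1/√0.258852 = 1.966.
Posterior mean = (0.00096868·157.29 + 0.257883·113.05) / 0.258852 = 113.216.

Posterior mean ≈ 113.216; posterior SD ≈ 1.966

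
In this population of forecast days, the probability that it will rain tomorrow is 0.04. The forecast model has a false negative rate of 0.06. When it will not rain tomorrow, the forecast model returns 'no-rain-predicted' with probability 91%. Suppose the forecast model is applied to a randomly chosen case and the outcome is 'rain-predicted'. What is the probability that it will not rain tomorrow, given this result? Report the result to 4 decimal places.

Let H be the event that it will rain tomorrow. P(H) = 0.04, so P(¬H) = 0.96. With E the 'rain-predicted' result, P(E|H) = 0.94 and P(E|¬H) = 0.09.
P(E) = 0.94·0.04 + 0.09·0.96 = 0.037600 + 0.086400 = 0.12400.
By Bayes' theorem, P(H|E) = 0.037600 / 0.12400 = 0.3032. Hence P(¬H|E) = 1 − 0.3032 = 0.6968.

P(¬H | E) ≈ 0.6968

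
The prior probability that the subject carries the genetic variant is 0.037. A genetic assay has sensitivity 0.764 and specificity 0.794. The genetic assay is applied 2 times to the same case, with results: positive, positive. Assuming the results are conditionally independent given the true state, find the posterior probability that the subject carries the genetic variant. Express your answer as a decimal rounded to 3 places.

Let H be the event that the subject carries the genetic variant; start with P(H) = 0.037. P('positive'|H) = 0.764, P('positive'|¬H) = 0.206.
Update on result 1 ('positive'): P(H) ← 0.764·0.0370 / (0.764·0.0370 + 0.206·0.9630) = 0.028268/0.22665 = 0.1247.
Update on result 2 ('positive'): P(H) ← 0.764·0.1247 / (0.764·0.1247 + 0.206·0.8753) = 0.095288/0.27560 = 0.3458.

Posterior P(H) ≈ 0.346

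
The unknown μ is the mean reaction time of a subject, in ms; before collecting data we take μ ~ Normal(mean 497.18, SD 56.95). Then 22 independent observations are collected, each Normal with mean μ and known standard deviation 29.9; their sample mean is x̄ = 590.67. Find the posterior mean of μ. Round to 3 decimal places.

Prior precision 1/τ₀² = 1/56.95² = 0.00030833; data precision n/σ² = 22/29.9² = 0.0246082.
Posterior precision = 0.00030833 + 0.0246082 = 0.0249166.
Posterior mean = (0.00030833·497.18 + 0.0246082·590.67) / 0.0249166 = 589.513.

Posterior mean ≈ 589.513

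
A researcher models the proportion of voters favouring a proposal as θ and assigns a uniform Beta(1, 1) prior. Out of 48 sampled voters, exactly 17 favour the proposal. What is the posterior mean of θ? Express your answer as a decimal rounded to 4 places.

Posterior mean ≈ 0.3600

The binomial likelihood is conjugate to the Beta prior: with 17 successes and 31 failures, the posterior is Beta(1+17, 1+31) = Beta(18, 32).
Posterior mean = α/(α+β) = 18/50 = 0.3600.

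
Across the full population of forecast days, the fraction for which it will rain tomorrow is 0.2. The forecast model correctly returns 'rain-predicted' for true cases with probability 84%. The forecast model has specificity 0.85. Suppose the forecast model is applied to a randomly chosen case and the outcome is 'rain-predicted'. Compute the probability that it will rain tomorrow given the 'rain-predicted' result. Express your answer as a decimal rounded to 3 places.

P(H | E) ≈ 0.583

Write H for 'it will rain tomorrow'. Prior odds H:¬H = 0.2/0.8 = 0.25000. For the 'rain-predicted' outcome, the likelihood ratio is 0.84/0.15 = 5.6000.
Posterior odds = 0.25000 × 5.6000 = 1.4000, so P(H|E) = 1.4000/(1+1.4000) = 0.583.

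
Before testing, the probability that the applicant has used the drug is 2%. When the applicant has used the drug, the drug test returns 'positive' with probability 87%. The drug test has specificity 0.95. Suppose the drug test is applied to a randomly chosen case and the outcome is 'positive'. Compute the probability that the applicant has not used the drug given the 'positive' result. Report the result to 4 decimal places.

P(¬H | E) ≈ 0.7380

Write H for 'the applicant has used the drug'. Prior odds H:¬H = 0.02/0.98 = 0.020408. For the 'positive' outcome, the likelihood ratio is 0.87/0.05 = 17.400.
Posterior odds = 0.020408 × 17.400 = 0.35510, so P(H|E) = 0.35510/(1+0.35510) = 0.2620. Then P(¬H|E) = 1 − 0.2620 = 0.7380.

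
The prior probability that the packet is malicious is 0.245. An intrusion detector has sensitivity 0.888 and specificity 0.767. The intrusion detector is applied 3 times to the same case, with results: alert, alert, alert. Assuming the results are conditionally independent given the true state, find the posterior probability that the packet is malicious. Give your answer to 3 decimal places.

Posterior P(H) ≈ 0.947

Let H be the event that the packet is malicious; start with P(H) = 0.245. P('alert'|H) = 0.888, P('alert'|¬H) = 0.233.
Update on result 1 ('alert'): P(H) ← 0.888·0.2450 / (0.888·0.2450 + 0.233·0.7550) = 0.21756/0.39348 = 0.5529.
Update on result 2 ('alert'): P(H) ← 0.888·0.5529 / (0.888·0.5529 + 0.233·0.4471) = 0.49099/0.59516 = 0.8250.
Update on result 3 ('alert'): P(H) ← 0.888·0.8250 / (0.888·0.8250 + 0.233·0.1750) = 0.73258/0.77336 = 0.9473.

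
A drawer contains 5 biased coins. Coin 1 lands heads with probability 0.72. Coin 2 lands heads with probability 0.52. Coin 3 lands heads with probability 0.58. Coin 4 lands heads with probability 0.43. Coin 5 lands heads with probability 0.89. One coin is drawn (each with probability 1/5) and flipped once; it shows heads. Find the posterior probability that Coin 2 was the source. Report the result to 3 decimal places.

Posterior probability ≈ 0.166

Tabulate prior·likelihood by source: [1] prior 0.2, lik 0.72, product 0.1440; [2] prior 0.2, lik 0.52, product 0.1040; [3] prior 0.2, lik 0.58, product 0.1160; [4] prior 0.2, lik 0.43, product 0.08600; [5] prior 0.2, lik 0.89, product 0.1780.
Normalizing constant = 0.62800; the posterior for Coin 2 is its product over the sum, 0.1040/0.62800 = 0.166.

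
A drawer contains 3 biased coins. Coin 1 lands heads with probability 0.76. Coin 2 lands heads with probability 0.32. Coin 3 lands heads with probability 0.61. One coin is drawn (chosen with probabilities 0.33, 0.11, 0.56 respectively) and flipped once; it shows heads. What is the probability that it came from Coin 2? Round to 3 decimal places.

Tabulate prior·likelihood by source: [1] prior 0.33, lik 0.76, product 0.2508; [2] prior 0.11, lik 0.32, product 0.03520; [3] prior 0.56, lik 0.61, product 0.3416.
Normalizing constant = 0.62760; the posterior for Coin 2 is its product over the sum, 0.03520/0.62760 = 0.056.

Posterior probability ≈ 0.056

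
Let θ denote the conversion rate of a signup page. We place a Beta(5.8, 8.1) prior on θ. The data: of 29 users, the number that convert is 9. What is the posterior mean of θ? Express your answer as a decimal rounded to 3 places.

Posterior mean ≈ 0.345

The binomial likelihood is conjugate to the Beta prior: with 9 successes and 20 failures, the posterior is Beta(5.8+9, 8.1+20) = Beta(14.8, 28.1).
E[θ | data] = 14.8/(14.8+28.1) = 0.345.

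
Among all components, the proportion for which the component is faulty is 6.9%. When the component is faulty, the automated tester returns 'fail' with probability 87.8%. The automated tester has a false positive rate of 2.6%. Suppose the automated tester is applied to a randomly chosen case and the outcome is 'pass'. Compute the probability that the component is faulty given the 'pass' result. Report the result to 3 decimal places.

P(H | E) ≈ 0.009

Write H for 'the component is faulty'. Prior odds H:¬H = 0.069/0.931 = 0.074114. For the 'pass' outcome, the likelihood ratio is 0.122/0.974 = 0.12526.
Posterior odds = 0.074114 × 0.12526 = 0.0092833, so P(H|E) = 0.0092833/(1+0.0092833) = 0.009.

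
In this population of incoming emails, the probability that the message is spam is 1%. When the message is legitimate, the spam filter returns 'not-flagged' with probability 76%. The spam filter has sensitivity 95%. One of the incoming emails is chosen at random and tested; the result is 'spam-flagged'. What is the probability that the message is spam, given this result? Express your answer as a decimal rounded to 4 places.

P(H | E) ≈ 0.0384

Write H for 'the message is spam'. Prior odds H:¬H = 0.01/0.99 = 0.010101. For the 'spam-flagged' outcome, the likelihood ratio is 0.95/0.24 = 3.9583.
Posterior odds = 0.010101 × 3.9583 = 0.039983, so P(H|E) = 0.039983/(1+0.039983) = 0.0384.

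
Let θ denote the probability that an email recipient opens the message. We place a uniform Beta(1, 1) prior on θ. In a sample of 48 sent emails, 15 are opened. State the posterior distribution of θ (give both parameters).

Posterior: Beta(16, 34)

The binomial likelihood is conjugate to the Beta prior: with 15 successes and 33 failures, the posterior is Beta(1+15, 1+33) = Beta(16, 34).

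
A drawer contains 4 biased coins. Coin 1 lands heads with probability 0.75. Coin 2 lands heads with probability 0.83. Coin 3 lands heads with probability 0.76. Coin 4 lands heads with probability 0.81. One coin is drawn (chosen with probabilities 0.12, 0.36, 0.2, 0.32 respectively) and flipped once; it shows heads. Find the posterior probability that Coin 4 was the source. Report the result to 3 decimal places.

Tabulate prior·likelihood by source: [1] prior 0.12, lik 0.75, product 0.09000; [2] prior 0.36, lik 0.83, product 0.2988; [3] prior 0.2, lik 0.76, product 0.1520; [4] prior 0.32, lik 0.81, product 0.2592.
Normalizing constant = 0.80000; the posterior for Coin 4 is its product over the sum, 0.2592/0.80000 = 0.324.

Posterior probability ≈ 0.324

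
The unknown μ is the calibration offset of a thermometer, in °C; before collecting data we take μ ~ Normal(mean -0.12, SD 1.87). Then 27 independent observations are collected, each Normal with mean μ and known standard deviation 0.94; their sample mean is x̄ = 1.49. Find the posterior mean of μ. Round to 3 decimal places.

Posterior mean ≈ 1.475

With known σ, the Normal prior is conjugate. Weight on the data is w = (n/σ²)/(n/σ² + 1/τ₀²) = 30.5568/(30.5568+0.285968) = 0.99073.
Posterior mean = w·x̄ + (1−w)·μ₀ = 0.99073·1.49 + 0.0092718·-0.12 = 1.475.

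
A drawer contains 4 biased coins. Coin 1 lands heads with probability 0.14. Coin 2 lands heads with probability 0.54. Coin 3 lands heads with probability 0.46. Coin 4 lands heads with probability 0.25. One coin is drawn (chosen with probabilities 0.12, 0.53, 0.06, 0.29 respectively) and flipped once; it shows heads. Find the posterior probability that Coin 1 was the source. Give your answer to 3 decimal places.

Posterior probability ≈ 0.042

P(heads|C1) = 0.14; P(heads|C2) = 0.54; P(heads|C3) = 0.46; P(heads|C4) = 0.25.
Prior × likelihood for each source: 0.12·0.14=0.01680, 0.53·0.54=0.2862, 0.06·0.46=0.02760, 0.29·0.25=0.07250. Summing gives P(heads) = 0.40310.
P(Coin 1 | heads) = 0.01680 / 0.40310 = 0.042.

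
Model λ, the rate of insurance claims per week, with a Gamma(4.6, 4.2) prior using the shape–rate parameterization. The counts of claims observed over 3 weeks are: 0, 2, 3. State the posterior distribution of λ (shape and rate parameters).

Posterior: Gamma(shape=9.6, rate=7.2)

The Poisson likelihood adds the total count to the shape and the number of exposure periods to the rate. Here ∑xᵢ = 5 and n = 3, so shape 4.6→9.6 and rate 4.2→7.2.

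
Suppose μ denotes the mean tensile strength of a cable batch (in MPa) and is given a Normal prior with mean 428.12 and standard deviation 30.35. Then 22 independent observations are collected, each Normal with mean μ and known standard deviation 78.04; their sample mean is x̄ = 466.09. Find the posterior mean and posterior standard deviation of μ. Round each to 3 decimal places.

Posterior mean ≈ 457.316; posterior SD ≈ 14.590

With known σ, the Normal prior is conjugate. Weight on the data is w = (n/σ²)/(n/σ² + 1/τ₀²) = 0.00361234/(0.00361234+0.00108563) = 0.76891.
Posterior mean = w·x̄ + (1−w)·μ₀ = 0.76891·466.09 + 0.23109·428.12 = 457.316. Posterior variance = 1/(0.00361234+0.00108563) = 212.858, so SD = 14.590.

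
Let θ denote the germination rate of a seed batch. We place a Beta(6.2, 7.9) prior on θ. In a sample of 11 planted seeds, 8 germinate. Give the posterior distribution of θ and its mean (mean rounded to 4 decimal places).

The binomial likelihood is conjugate to the Beta prior: with 8 successes and 3 failures, the posterior is Beta(6.2+8, 7.9+3) = Beta(14.2, 10.9).
E[θ | data] = 14.2/(14.2+10.9) = 0.5657.

Posterior: Beta(14.2, 10.9); mean ≈ 0.5657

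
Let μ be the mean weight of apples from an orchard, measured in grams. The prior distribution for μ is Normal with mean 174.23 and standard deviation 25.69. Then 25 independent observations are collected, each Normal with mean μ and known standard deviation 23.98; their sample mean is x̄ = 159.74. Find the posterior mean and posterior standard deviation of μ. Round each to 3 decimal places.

Posterior mean ≈ 160.228; posterior SD ≈ 4.715

Prior precision 1/τ₀² = 1/25.69² = 0.00151521; data precision n/σ² = 25/23.98² = 0.0434752.
Posterior precision = 0.00151521 + 0.0434752 = 0.0449904, giving posterior SD = 1/√0.0449904 = 4.715.
Posterior mean = (0.00151521·174.23 + 0.0434752·159.74) / 0.0449904 = 160.228.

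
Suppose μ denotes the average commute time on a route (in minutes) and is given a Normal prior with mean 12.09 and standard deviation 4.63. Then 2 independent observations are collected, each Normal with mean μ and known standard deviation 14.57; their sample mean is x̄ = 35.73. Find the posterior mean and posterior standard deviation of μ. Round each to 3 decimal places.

Prior precision 1/τ₀² = 1/4.63² = 0.0466485; data precision n/σ² = 2/14.57² = 0.00942130.
Posterior precision = 0.0466485 + 0.00942130 = 0.0560698, giving posterior SD = 1/√0.0560698 = 4.223.
Posterior mean = (0.0466485·12.09 + 0.00942130·35.73) / 0.0560698 = 16.062.

Posterior mean ≈ 16.062; posterior SD ≈ 4.223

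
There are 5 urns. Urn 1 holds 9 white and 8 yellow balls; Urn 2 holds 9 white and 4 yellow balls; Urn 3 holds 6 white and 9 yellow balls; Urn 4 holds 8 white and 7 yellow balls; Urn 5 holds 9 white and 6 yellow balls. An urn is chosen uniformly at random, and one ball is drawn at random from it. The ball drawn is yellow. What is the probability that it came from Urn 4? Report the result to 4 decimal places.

P(yellow|Urn 1) = 0.4706; P(yellow|Urn 2) = 0.3077; P(yellow|Urn 3) = 0.6; P(yellow|Urn 4) = 0.4667; P(yellow|Urn 5) = 0.4.
Prior × likelihood for each source: 0.2·0.4706=0.09412, 0.2·0.3077=0.06154, 0.2·0.6=0.1200, 0.2·0.4667=0.09333, 0.2·0.4=0.08000. Summing gives P(yellow) = 0.44899.
P(Urn 4 | yellow) = 0.09333 / 0.44899 = 0.2079.

Posterior probability ≈ 0.2079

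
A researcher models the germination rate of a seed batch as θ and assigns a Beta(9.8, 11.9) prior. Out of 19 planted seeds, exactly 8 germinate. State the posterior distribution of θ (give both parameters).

Posterior: Beta(17.8, 22.9)

Observing 8 successes and 11 failures updates Beta(9.8, 11.9) by adding the success and failure counts to the two shape parameters: α = 9.8+8 = 17.8, β = 11.9+11 = 22.9.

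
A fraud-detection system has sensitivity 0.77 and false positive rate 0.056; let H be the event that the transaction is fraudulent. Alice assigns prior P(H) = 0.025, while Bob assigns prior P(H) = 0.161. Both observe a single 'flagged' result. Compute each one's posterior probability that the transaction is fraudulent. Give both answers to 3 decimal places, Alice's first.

Alice: 0.261; Bob: 0.725

The likelihood ratio for a 'flagged' result is 0.77/0.056 = 13.750.
Alice: prior odds 0.025/0.975 = 0.025641; posterior odds 0.35256; posterior probability 0.261.
Bob: prior odds 0.161/0.839 = 0.19190; posterior odds 2.6386; posterior probability 0.725.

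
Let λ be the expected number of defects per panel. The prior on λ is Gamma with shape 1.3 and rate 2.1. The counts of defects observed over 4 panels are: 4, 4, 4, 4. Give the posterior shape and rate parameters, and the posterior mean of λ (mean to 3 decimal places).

The Poisson likelihood adds the total count to the shape and the number of exposure periods to the rate. Here ∑xᵢ = 16 and n = 4, so shape 1.3→17.3 and rate 2.1→6.1.
E[λ | data] = 17.3/6.1 = 2.836.

Posterior: Gamma(shape=17.3, rate=6.1); mean ≈ 2.836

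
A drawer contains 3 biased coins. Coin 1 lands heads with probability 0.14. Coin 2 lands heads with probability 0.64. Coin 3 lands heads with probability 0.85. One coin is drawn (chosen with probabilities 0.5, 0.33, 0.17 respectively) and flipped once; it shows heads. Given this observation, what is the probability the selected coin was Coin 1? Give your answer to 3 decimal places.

Posterior probability ≈ 0.164

P(heads|C1) = 0.14; P(heads|C2) = 0.64; P(heads|C3) = 0.85.
Prior × likelihood for each source: 0.5·0.14=0.07000, 0.33·0.64=0.2112, 0.17·0.85=0.1445. Summing gives P(heads) = 0.42570.
P(Coin 1 | heads) = 0.07000 / 0.42570 = 0.164.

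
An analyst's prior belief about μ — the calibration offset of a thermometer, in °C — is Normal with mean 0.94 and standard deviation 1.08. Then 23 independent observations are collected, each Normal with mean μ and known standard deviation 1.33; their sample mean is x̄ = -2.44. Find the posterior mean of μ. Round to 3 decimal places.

Posterior mean ≈ -2.231

Prior precision 1/τ₀² = 1/1.08² = 0.857339; data precision n/σ² = 23/1.33² = 13.0024.
Posterior precision = 0.857339 + 13.0024 = 13.8598.
Posterior mean = (0.857339·0.94 + 13.0024·-2.44) / 13.8598 = -2.231.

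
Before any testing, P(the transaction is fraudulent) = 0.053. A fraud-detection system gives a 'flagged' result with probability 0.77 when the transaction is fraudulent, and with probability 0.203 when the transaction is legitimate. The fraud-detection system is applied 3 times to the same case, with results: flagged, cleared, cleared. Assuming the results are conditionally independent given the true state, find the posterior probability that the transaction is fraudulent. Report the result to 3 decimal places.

With H the event that the transaction is fraudulent, the joint likelihood of the observed sequence is P(data|H) = 0.77·0.23·0.23 = 0.040733 and P(data|¬H) = 0.203·0.797·0.797 = 0.12895.
Bayes: P(H|data) = 0.053·0.040733 / (0.053·0.040733 + 0.947·0.12895) = 0.0021588/0.12427 = 0.0174.

Posterior P(H) ≈ 0.017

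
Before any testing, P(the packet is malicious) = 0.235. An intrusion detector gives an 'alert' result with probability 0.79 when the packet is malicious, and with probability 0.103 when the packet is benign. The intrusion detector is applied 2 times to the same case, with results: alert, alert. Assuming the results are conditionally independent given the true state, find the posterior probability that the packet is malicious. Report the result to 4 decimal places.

Posterior P(H) ≈ 0.9476

With H the event that the packet is malicious, the joint likelihood of the observed sequence is P(data|H) = 0.79·0.79 = 0.62410 and P(data|¬H) = 0.103·0.103 = 0.010609.
Bayes: P(H|data) = 0.235·0.62410 / (0.235·0.62410 + 0.765·0.010609) = 0.14666/0.15478 = 0.9476.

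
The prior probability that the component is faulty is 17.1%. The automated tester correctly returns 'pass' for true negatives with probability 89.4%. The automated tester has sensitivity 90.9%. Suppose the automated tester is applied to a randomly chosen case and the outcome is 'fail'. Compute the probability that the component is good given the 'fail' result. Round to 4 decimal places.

P(¬H | E) ≈ 0.3612

Write H for 'the component is faulty'. Prior odds H:¬H = 0.171/0.829 = 0.20627. For the 'fail' outcome, the likelihood ratio is 0.909/0.106 = 8.5755.
Posterior odds = 0.20627 × 8.5755 = 1.7689, so P(H|E) = 1.7689/(1+1.7689) = 0.6388. Then P(¬H|E) = 1 − 0.6388 = 0.3612.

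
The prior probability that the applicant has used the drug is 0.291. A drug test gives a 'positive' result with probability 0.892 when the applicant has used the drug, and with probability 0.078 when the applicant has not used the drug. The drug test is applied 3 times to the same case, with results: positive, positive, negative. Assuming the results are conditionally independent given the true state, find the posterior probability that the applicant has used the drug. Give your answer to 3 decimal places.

Posterior P(H) ≈ 0.863

Let H be the event that the applicant has used the drug; start with P(H) = 0.291. P('positive'|H) = 0.892, P('positive'|¬H) = 0.078.
Update on result 1 ('positive'): P(H) ← 0.892·0.2910 / (0.892·0.2910 + 0.078·0.7090) = 0.25957/0.31487 = 0.8244.
Update on result 2 ('positive'): P(H) ← 0.892·0.8244 / (0.892·0.8244 + 0.078·0.1756) = 0.73534/0.74904 = 0.9817.
Update on result 3 ('negative'): P(H) ← 0.108·0.9817 / (0.108·0.9817 + 0.922·0.0183) = 0.10602/0.12289 = 0.8628.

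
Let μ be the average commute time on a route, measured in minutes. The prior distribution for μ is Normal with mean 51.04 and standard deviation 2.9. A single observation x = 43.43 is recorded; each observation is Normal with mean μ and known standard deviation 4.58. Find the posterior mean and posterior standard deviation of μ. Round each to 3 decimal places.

With known σ, the Normal prior is conjugate. Weight on the data is w = (n/σ²)/(n/σ² + 1/τ₀²) = 0.0476726/(0.0476726+0.118906) = 0.28619.
Posterior mean = w·x̄ + (1−w)·μ₀ = 0.28619·43.43 + 0.71381·51.04 = 48.862. Posterior variance = 1/(0.0476726+0.118906) = 6.00317, so SD = 2.450.

Posterior mean ≈ 48.862; posterior SD ≈ 2.450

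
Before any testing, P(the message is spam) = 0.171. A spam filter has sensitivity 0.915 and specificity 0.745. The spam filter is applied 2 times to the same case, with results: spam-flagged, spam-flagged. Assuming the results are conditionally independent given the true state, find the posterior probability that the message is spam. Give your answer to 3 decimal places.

Let H be the event that the message is spam; start with P(H) = 0.171. P('spam-flagged'|H) = 0.915, P('spam-flagged'|¬H) = 0.255.
Update on result 1 ('spam-flagged'): P(H) ← 0.915·0.1710 / (0.915·0.1710 + 0.255·0.8290) = 0.15647/0.36786 = 0.4253.
Update on result 2 ('spam-flagged'): P(H) ← 0.915·0.4253 / (0.915·0.4253 + 0.255·0.5747) = 0.38918/0.53572 = 0.7265.

Posterior P(H) ≈ 0.726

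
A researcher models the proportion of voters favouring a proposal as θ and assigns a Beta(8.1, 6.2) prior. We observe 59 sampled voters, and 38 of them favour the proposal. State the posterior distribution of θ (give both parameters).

The binomial likelihood is conjugate to the Beta prior: with 38 successes and 21 failures, the posterior is Beta(8.1+38, 6.2+21) = Beta(46.1, 27.2).

Posterior: Beta(46.1, 27.2)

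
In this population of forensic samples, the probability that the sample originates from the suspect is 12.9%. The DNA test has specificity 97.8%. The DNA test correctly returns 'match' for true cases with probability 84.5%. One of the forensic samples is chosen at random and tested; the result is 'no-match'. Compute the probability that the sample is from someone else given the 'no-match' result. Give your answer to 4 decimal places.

Let H be the event that the sample originates from the suspect. P(H) = 0.129, so P(¬H) = 0.871. With E the 'no-match' result, P(E|H) = 0.155 and P(E|¬H) = 0.978.
P(E) = 0.155·0.129 + 0.978·0.871 = 0.019995 + 0.85184 = 0.87183.
By Bayes' theorem, P(H|E) = 0.019995 / 0.87183 = 0.0229. Hence P(¬H|E) = 1 − 0.0229 = 0.9771.

P(¬H | E) ≈ 0.9771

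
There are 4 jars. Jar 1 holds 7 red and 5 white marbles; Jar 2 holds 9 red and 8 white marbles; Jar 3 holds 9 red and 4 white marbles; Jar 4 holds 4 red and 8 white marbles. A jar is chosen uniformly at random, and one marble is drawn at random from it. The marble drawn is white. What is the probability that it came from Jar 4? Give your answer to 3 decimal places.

Posterior probability ≈ 0.358

P(white|Jar 1) = 0.4167; P(white|Jar 2) = 0.4706; P(white|Jar 3) = 0.3077; P(white|Jar 4) = 0.6667.
Prior × likelihood for each source: 0.25·0.4167=0.1042, 0.25·0.4706=0.1176, 0.25·0.3077=0.07692, 0.25·0.6667=0.1667. Summing gives P(white) = 0.46540.
P(Jar 4 | white) = 0.1667 / 0.46540 = 0.358.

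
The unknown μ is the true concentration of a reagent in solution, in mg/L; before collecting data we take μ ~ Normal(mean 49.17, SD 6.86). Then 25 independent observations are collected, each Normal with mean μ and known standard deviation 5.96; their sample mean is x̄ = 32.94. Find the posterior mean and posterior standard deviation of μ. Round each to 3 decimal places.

Prior precision 1/τ₀² = 1/6.86² = 0.0212496; data precision n/σ² = 25/5.96² = 0.703797.
Posterior precision = 0.0212496 + 0.703797 = 0.725047, giving posterior SD = 1/√0.725047 = 1.174.
Posterior mean = (0.0212496·49.17 + 0.703797·32.94) / 0.725047 = 33.416.

Posterior mean ≈ 33.416; posterior SD ≈ 1.174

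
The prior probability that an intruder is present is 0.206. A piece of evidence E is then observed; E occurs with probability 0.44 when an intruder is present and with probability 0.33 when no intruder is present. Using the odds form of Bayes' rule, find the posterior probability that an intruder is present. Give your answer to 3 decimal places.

Prior odds = 0.206/(1−0.206) = 0.25945.
Likelihood ratio for E = 0.44/0.33 = 1.3333.
Posterior odds = prior odds × LR = 0.34593.
Posterior probability = odds/(1+odds) = 0.34593/1.3459 = 0.257.

Posterior probability ≈ 0.257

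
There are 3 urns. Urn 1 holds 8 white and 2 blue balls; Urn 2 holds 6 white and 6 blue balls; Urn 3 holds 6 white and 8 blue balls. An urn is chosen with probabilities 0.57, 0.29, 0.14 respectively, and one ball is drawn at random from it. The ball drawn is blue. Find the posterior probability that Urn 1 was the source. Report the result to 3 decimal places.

Posterior probability ≈ 0.336

P(blue|Urn 1) = 0.2; P(blue|Urn 2) = 0.5; P(blue|Urn 3) = 0.5714.
Prior × likelihood for each source: 0.57·0.2=0.1140, 0.29·0.5=0.1450, 0.14·0.5714=0.08000. Summing gives P(blue) = 0.33900.
P(Urn 1 | blue) = 0.1140 / 0.33900 = 0.336.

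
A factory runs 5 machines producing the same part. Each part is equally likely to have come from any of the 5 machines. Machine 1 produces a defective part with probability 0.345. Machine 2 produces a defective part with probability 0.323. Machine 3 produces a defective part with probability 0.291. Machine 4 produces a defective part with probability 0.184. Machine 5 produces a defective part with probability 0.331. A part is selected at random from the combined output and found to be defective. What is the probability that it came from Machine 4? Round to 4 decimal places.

Tabulate prior·likelihood by source: [1] prior 0.2, lik 0.345, product 0.06900; [2] prior 0.2, lik 0.323, product 0.06460; [3] prior 0.2, lik 0.291, product 0.05820; [4] prior 0.2, lik 0.184, product 0.03680; [5] prior 0.2, lik 0.331, product 0.06620.
Normalizing constant = 0.29480; the posterior for Machine 4 is its product over the sum, 0.03680/0.29480 = 0.1248.

Posterior probability ≈ 0.1248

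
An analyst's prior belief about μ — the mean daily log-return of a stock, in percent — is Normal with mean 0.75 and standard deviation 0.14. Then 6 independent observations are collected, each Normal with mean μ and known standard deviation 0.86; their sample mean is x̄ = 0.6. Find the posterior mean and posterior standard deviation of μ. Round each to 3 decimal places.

Posterior mean ≈ 0.729; posterior SD ≈ 0.130

Prior precision 1/τ₀² = 1/0.14² = 51.0204; data precision n/σ² = 6/0.86² = 8.11249.
Posterior precision = 51.0204 + 8.11249 = 59.1329, giving posterior SD = 1/√59.1329 = 0.130.
Posterior mean = (51.0204·0.75 + 8.11249·0.6) / 59.1329 = 0.729.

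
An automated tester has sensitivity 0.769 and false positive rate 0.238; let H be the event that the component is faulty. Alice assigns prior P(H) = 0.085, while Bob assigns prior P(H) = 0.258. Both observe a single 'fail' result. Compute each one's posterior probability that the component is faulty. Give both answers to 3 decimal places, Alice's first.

The likelihood ratio for a 'fail' result is 0.769/0.238 = 3.2311.
Alice: prior odds 0.085/0.915 = 0.092896; posterior odds 0.30016; posterior probability 0.231.
Bob: prior odds 0.258/0.742 = 0.34771; posterior odds 1.1235; posterior probability 0.529.

Alice: 0.231; Bob: 0.529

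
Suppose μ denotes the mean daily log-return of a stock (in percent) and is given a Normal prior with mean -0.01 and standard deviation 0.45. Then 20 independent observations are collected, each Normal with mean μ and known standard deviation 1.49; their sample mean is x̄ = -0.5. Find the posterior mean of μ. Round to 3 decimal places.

Posterior mean ≈ -0.327

Prior precision 1/τ₀² = 1/0.45² = 4.93827; data precision n/σ² = 20/1.49² = 9.00860.
Posterior precision = 4.93827 + 9.00860 = 13.9469.
Posterior mean = (4.93827·-0.01 + 9.00860·-0.5) / 13.9469 = -0.327.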